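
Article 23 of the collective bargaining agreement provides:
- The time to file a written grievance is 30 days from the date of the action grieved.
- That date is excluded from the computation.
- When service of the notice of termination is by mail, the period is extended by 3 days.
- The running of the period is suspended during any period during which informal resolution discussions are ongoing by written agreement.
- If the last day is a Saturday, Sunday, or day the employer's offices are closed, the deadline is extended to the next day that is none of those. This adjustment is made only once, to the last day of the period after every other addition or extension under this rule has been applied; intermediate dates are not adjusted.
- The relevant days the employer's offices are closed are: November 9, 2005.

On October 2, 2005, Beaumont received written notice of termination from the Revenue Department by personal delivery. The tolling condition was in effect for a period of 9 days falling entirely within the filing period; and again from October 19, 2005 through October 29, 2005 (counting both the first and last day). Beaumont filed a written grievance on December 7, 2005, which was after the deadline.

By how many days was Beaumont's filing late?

30 days after October 2, 2005 is November 1, 2005.
Service was not by mail, so no mail extension applies.
Tolling adds 9 days: November 1, 2005 + 9 days = November 10, 2005.
From October 19, 2005 through October 29, 2005 inclusive is 11 days; tolling adds 11 days: November 10, 2005 + 11 days = November 21, 2005.
November 21, 2005 is a Monday and not a day the employer's offices are closed, so no extension applies.
The deadline is November 21, 2005; from November 21, 2005 to December 7, 2005 is 16 days.

16 days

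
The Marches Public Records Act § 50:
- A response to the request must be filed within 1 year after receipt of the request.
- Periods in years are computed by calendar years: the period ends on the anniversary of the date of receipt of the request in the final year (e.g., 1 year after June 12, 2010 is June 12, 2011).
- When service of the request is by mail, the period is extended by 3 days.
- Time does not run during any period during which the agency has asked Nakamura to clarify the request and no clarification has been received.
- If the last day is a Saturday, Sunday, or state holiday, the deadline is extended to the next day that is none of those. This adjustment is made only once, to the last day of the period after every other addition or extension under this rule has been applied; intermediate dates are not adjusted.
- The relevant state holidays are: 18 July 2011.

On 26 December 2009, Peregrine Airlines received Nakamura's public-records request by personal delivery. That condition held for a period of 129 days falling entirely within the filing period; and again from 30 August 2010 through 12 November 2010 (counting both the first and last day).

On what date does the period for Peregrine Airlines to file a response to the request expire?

July 19, 2011

1 year after 26 December 2009 is December 26, 2010.
Service was not by mail, so no mail extension applies.
Tolling adds 129 days: December 26, 2010 + 129 days = May 4, 2011.
From August 30, 2010 through November 12, 2010 inclusive is 75 days; tolling adds 75 days: May 4, 2011 + 75 days = July 18, 2011.
July 18, 2011 is a listed holiday. The next qualifying day is July 19, 2011.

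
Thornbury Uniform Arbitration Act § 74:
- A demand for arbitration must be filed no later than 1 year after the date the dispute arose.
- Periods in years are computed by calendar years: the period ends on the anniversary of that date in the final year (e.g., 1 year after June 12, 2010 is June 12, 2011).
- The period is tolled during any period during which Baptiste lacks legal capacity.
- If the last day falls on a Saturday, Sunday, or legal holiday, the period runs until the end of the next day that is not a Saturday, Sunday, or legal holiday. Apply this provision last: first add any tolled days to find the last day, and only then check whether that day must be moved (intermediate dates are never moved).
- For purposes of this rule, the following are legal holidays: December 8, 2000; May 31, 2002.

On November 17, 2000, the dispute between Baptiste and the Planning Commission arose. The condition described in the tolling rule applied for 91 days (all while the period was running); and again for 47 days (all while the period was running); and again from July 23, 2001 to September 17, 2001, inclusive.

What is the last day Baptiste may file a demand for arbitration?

June 3, 2002

1 year after November 17, 2000 is November 17, 2001.
Tolling adds 91 days: November 17, 2001 + 91 days = February 16, 2002.
Tolling adds 47 days: February 16, 2002 + 47 days = April 4, 2002.
From July 23, 2001 through September 17, 2001 inclusive is 57 days; tolling adds 57 days: April 4, 2002 + 57 days = May 31, 2002.
May 31, 2002 is a listed holiday; June 1, 2002 is Saturday; June 2, 2002 is Sunday. The next qualifying day is June 3, 2002.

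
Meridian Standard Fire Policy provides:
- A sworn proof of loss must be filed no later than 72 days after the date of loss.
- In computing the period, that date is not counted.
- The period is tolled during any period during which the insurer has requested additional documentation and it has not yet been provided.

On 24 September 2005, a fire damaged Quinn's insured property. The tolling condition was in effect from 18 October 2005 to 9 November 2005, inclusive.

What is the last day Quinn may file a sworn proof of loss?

72 days after 24 September 2005 is December 5, 2005.
From October 18, 2005 through November 9, 2005 inclusive is 23 days; tolling adds 23 days: December 5, 2005 + 23 days = December 28, 2005.

December 28, 2005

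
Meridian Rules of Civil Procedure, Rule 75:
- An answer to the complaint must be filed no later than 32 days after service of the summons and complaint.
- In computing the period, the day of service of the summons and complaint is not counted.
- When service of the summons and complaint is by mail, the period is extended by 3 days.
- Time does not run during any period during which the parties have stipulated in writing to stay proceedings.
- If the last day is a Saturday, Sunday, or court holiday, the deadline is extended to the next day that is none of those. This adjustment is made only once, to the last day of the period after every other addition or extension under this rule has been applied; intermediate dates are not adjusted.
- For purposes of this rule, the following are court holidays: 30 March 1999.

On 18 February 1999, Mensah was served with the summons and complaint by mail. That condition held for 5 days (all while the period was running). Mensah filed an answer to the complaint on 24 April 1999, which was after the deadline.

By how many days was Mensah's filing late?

24 days

32 days after 18 February 1999 is March 22, 1999.
Service was by mail, adding 3 days: March 22, 1999 + 3 days = March 25, 1999.
Tolling adds 5 days: March 25, 1999 + 5 days = March 30, 1999.
March 30, 1999 is a listed holiday. The next qualifying day is March 31, 1999.
The deadline is March 31, 1999; from March 31, 1999 to April 24, 1999 is 24 days.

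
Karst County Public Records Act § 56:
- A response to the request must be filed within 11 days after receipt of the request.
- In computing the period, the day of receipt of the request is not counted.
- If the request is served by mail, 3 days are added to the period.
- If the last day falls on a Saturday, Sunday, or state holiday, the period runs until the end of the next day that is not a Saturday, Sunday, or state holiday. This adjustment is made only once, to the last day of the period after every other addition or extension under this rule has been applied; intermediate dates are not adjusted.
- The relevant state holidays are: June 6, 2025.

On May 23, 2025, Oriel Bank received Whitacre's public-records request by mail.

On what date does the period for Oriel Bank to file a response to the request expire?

11 days after May 23, 2025 is June 3, 2025.
Service was by mail, adding 3 days: June 3, 2025 + 3 days = June 6, 2025.
June 6, 2025 is a listed holiday; June 7, 2025 is Saturday; June 8, 2025 is Sunday. The next qualifying day is June 9, 2025.

June 9, 2025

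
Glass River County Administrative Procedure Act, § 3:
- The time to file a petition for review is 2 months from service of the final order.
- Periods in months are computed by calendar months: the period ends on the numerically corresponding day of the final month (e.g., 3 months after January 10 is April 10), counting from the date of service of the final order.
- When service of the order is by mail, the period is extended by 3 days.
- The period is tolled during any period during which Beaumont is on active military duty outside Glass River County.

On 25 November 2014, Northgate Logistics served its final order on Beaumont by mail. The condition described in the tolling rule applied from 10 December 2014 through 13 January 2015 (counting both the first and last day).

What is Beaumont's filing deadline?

2 months after 25 November 2014 is January 25, 2015.
Service was by mail, adding 3 days: January 25, 2015 + 3 days = January 28, 2015.
From December 10, 2014 through January 13, 2015 inclusive is 35 days; tolling adds 35 days: January 28, 2015 + 35 days = March 4, 2015.

March 4, 2015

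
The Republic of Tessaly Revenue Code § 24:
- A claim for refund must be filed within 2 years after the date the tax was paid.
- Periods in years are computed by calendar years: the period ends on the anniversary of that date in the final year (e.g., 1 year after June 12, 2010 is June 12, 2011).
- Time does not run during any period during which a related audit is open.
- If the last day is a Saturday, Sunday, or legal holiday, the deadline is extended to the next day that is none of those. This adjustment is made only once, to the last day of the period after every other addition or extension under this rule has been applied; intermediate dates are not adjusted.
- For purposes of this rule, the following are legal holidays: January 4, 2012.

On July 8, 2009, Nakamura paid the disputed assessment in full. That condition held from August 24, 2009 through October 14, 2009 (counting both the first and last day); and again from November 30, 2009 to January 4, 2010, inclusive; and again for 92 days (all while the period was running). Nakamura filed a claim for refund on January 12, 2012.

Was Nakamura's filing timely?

2 years after July 8, 2009 is July 8, 2011.
From August 24, 2009 through October 14, 2009 inclusive is 52 days; tolling adds 52 days: July 8, 2011 + 52 days = August 29, 2011.
From November 30, 2009 through January 4, 2010 inclusive is 36 days; tolling adds 36 days: August 29, 2011 + 36 days = October 4, 2011.
Tolling adds 92 days: October 4, 2011 + 92 days = January 4, 2012.
January 4, 2012 is a listed holiday. The next qualifying day is January 5, 2012.
The deadline is January 5, 2012; the filing on January 12, 2012 is after that date.

No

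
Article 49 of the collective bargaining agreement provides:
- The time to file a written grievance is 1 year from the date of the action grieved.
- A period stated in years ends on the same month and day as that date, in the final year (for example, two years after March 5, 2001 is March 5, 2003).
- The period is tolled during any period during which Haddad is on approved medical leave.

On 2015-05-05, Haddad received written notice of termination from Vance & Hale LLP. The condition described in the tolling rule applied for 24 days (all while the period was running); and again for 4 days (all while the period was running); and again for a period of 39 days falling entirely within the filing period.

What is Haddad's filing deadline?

1 year after 2015-05-05 is May 5, 2016.
Tolling adds 24 days: May 5, 2016 + 24 days = May 29, 2016.
Tolling adds 4 days: May 29, 2016 + 4 days = June 2, 2016.
Tolling adds 39 days: June 2, 2016 + 39 days = July 11, 2016.

July 11, 2016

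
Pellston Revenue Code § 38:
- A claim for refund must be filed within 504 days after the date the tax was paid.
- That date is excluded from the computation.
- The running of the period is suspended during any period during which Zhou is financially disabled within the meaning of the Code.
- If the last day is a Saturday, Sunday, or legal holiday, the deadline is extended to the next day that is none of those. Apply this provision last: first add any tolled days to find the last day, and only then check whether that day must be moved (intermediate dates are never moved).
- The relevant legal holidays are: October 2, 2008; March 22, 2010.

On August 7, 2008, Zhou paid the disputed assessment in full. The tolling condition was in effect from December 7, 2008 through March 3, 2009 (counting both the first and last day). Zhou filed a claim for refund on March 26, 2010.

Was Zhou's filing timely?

No

504 days after August 7, 2008 is December 24, 2009.
From December 7, 2008 through March 3, 2009 inclusive is 87 days; tolling adds 87 days: December 24, 2009 + 87 days = March 21, 2010.
March 21, 2010 is Sunday; March 22, 2010 is a listed holiday. The next qualifying day is March 23, 2010.
The deadline is March 23, 2010; the filing on March 26, 2010 is after that date.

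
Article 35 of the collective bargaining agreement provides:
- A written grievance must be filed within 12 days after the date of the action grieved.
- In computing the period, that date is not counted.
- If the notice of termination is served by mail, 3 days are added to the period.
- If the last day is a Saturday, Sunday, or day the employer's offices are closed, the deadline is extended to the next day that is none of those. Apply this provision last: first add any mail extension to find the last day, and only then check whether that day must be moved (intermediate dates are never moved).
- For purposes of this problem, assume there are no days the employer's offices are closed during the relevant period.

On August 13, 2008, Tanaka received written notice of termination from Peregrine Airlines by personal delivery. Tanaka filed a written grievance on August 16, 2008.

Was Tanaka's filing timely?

Yes

12 days after August 13, 2008 is August 25, 2008.
Service was not by mail, so no mail extension applies.
August 25, 2008 is a Monday and not a day the employer's offices are closed, so no extension applies.
The deadline is August 25, 2008; the filing on August 16, 2008 is on or before that date.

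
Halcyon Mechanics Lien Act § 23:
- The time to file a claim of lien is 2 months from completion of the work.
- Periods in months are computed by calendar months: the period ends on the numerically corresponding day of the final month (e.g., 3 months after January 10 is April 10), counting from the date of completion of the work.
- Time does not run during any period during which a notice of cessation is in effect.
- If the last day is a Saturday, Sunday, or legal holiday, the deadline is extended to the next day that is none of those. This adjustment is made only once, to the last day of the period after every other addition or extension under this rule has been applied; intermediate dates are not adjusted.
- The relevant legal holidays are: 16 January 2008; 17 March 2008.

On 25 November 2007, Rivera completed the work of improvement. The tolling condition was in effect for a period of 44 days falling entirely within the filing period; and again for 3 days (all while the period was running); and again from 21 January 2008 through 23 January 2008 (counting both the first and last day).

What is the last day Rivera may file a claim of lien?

2 months after 25 November 2007 is January 25, 2008.
Tolling adds 44 days: January 25, 2008 + 44 days = March 9, 2008.
Tolling adds 3 days: March 9, 2008 + 3 days = March 12, 2008.
From January 21, 2008 through January 23, 2008 inclusive is 3 days; tolling adds 3 days: March 12, 2008 + 3 days = March 15, 2008.
March 15, 2008 is Saturday; March 16, 2008 is Sunday; March 17, 2008 is a listed holiday. The next qualifying day is March 18, 2008.

March 18, 2008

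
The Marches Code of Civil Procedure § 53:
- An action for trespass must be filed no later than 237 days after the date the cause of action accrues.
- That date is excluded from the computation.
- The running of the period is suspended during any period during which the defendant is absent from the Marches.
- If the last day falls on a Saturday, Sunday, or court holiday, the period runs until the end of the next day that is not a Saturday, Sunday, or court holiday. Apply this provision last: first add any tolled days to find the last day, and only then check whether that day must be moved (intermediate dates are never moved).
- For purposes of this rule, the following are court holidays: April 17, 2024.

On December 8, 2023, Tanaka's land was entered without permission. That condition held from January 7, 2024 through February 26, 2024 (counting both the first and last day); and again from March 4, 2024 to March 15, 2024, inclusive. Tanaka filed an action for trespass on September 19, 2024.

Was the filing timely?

237 days after December 8, 2023 is August 1, 2024.
From January 7, 2024 through February 26, 2024 inclusive is 51 days; tolling adds 51 days: August 1, 2024 + 51 days = September 21, 2024.
From March 4, 2024 through March 15, 2024 inclusive is 12 days; tolling adds 12 days: September 21, 2024 + 12 days = October 3, 2024.
October 3, 2024 is a Thursday and not a court holiday, so no extension applies.
The deadline is October 3, 2024; the filing on September 19, 2024 is on or before that date.

Yes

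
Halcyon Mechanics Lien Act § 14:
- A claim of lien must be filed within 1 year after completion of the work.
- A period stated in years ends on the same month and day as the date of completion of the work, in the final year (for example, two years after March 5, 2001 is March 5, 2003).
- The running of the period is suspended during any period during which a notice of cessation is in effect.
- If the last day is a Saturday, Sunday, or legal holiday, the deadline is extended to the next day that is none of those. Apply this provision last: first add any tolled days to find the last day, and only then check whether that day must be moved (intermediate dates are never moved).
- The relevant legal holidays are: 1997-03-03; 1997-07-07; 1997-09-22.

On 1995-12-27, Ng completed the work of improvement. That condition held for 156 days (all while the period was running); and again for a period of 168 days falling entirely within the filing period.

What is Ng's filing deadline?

1 year after 1995-12-27 is December 27, 1996.
Tolling adds 156 days: December 27, 1996 + 156 days = June 1, 1997.
Tolling adds 168 days: June 1, 1997 + 168 days = November 16, 1997.
November 16, 1997 is Sunday. The next qualifying day is November 17, 1997.

November 17, 1997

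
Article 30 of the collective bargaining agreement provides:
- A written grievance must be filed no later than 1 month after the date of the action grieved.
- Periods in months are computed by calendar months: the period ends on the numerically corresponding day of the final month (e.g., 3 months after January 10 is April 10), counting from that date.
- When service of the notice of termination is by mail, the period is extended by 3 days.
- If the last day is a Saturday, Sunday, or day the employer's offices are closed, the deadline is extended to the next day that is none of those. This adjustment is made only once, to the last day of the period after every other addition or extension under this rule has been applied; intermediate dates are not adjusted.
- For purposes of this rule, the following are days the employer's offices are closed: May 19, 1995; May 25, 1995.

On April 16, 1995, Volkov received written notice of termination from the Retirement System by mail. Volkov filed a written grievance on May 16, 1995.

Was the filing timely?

Yes

1 month after April 16, 1995 is May 16, 1995.
Service was by mail, adding 3 days: May 16, 1995 + 3 days = May 19, 1995.
May 19, 1995 is a listed holiday; May 20, 1995 is Saturday; May 21, 1995 is Sunday. The next qualifying day is May 22, 1995.
The deadline is May 22, 1995; the filing on May 16, 1995 is on or before that date.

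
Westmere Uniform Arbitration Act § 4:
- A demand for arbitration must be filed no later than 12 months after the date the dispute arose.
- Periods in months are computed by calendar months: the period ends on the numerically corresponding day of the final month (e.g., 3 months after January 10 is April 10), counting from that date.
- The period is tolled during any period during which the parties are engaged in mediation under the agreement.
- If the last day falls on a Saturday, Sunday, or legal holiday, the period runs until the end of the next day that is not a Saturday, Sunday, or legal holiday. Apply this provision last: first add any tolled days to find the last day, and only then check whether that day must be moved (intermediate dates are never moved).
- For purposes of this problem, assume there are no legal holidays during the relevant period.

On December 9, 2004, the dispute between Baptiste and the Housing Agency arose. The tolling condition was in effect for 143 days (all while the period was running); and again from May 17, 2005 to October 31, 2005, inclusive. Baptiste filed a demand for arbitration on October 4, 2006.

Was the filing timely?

Yes

12 months after December 9, 2004 is December 9, 2005.
Tolling adds 143 days: December 9, 2005 + 143 days = May 1, 2006.
From May 17, 2005 through October 31, 2005 inclusive is 168 days; tolling adds 168 days: May 1, 2006 + 168 days = October 16, 2006.
October 16, 2006 is a Monday and not a legal holiday, so no extension applies.
The deadline is October 16, 2006; the filing on October 4, 2006 is on or before that date.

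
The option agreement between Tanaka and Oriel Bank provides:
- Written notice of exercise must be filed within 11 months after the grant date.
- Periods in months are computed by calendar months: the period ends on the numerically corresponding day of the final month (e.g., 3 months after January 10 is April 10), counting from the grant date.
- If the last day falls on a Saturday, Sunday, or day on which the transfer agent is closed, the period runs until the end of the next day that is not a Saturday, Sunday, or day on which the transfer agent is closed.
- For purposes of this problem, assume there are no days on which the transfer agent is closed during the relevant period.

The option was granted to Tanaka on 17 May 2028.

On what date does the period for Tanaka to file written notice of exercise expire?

11 months after 17 May 2028 is April 17, 2029.
April 17, 2029 is a Tuesday and not a day on which the transfer agent is closed, so no extension applies.

April 17, 2029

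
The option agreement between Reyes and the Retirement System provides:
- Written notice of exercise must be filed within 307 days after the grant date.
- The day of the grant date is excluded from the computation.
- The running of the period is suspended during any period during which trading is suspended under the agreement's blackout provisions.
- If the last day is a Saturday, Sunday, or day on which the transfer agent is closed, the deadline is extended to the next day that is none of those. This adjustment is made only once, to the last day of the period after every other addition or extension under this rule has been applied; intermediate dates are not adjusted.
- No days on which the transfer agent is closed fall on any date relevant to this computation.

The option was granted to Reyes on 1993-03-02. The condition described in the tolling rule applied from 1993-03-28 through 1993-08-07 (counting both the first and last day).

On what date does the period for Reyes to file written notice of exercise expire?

May 16, 1994

307 days after 1993-03-02 is January 3, 1994.
From March 28, 1993 through August 7, 1993 inclusive is 133 days; tolling adds 133 days: January 3, 1994 + 133 days = May 16, 1994.
May 16, 1994 is a Monday and not a day on which the transfer agent is closed, so no extension applies.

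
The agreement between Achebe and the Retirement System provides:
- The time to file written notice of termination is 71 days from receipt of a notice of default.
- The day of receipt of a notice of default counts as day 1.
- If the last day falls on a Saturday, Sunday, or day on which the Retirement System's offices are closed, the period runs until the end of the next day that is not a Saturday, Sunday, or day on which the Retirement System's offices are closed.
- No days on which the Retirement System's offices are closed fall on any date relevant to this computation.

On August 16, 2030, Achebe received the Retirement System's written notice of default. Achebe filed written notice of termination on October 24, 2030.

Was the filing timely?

Yes

Counting August 16, 2030 as day 1, day 71 is October 25, 2030.
October 25, 2030 is a Friday and not a day on which the Retirement System's offices are closed, so no extension applies.
The deadline is October 25, 2030; the filing on October 24, 2030 is on or before that date.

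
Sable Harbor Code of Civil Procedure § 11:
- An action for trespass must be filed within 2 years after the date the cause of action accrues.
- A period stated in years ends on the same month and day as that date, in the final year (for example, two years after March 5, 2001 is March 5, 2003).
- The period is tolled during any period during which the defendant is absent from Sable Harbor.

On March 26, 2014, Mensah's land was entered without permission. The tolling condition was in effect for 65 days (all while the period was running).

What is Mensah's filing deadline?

2 years after March 26, 2014 is March 26, 2016.
Tolling adds 65 days: March 26, 2016 + 65 days = May 30, 2016.

May 30, 2016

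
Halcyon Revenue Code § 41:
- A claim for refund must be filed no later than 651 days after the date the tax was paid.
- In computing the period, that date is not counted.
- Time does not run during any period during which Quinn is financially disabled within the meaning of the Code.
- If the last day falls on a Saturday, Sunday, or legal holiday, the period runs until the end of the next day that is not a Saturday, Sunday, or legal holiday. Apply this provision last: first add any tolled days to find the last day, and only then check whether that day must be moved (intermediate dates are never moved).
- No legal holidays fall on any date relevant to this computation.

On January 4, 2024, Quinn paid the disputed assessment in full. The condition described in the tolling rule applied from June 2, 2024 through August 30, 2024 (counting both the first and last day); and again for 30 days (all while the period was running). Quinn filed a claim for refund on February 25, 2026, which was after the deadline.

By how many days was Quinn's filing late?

12 days

651 days after January 4, 2024 is October 16, 2025.
From June 2, 2024 through August 30, 2024 inclusive is 90 days; tolling adds 90 days: October 16, 2025 + 90 days = January 14, 2026.
Tolling adds 30 days: January 14, 2026 + 30 days = February 13, 2026.
February 13, 2026 is a Friday and not a legal holiday, so no extension applies.
The deadline is February 13, 2026; from February 13, 2026 to February 25, 2026 is 12 days.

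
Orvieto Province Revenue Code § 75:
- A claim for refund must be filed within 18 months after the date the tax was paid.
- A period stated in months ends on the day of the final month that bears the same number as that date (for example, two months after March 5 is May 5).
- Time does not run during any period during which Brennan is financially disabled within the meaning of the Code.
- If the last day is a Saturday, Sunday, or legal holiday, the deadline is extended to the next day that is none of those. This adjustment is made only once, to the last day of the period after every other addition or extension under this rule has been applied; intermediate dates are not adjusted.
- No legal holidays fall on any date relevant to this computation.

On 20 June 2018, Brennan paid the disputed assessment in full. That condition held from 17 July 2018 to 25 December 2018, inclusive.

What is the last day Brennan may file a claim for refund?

18 months after 20 June 2018 is December 20, 2019.
From July 17, 2018 through December 25, 2018 inclusive is 162 days; tolling adds 162 days: December 20, 2019 + 162 days = May 30, 2020.
May 30, 2020 is Saturday; May 31, 2020 is Sunday. The next qualifying day is June 1, 2020.

June 1, 2020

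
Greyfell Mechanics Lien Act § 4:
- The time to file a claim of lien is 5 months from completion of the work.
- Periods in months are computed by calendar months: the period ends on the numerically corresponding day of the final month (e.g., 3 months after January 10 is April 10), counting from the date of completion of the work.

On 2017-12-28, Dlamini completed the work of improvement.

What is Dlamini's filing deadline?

5 months after 2017-12-28 is May 28, 2018.

May 28, 2018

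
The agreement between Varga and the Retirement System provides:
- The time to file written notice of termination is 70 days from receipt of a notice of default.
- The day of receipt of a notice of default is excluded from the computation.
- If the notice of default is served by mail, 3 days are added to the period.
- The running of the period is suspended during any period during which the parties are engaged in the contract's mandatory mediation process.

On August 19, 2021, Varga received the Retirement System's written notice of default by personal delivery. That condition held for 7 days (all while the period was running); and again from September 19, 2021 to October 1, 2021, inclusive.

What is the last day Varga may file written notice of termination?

November 17, 2021

70 days after August 19, 2021 is October 28, 2021.
Service was not by mail, so no mail extension applies.
Tolling adds 7 days: October 28, 2021 + 7 days = November 4, 2021.
From September 19, 2021 through October 1, 2021 inclusive is 13 days; tolling adds 13 days: November 4, 2021 + 13 days = November 17, 2021.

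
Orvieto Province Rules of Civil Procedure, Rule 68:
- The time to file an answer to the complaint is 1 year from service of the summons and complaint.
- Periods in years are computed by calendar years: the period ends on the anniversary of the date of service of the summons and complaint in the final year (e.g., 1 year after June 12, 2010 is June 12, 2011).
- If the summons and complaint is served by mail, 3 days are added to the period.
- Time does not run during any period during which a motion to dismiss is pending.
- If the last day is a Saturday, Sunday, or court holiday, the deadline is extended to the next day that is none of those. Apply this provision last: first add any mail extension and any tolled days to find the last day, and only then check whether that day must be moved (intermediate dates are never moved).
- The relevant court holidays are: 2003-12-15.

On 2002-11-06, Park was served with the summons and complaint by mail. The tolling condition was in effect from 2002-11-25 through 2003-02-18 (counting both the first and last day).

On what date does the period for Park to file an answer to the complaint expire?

1 year after 2002-11-06 is November 6, 2003.
Service was by mail, adding 3 days: November 6, 2003 + 3 days = November 9, 2003.
From November 25, 2002 through February 18, 2003 inclusive is 86 days; tolling adds 86 days: November 9, 2003 + 86 days = February 3, 2004.
February 3, 2004 is a Tuesday and not a court holiday, so no extension applies.

February 3, 2004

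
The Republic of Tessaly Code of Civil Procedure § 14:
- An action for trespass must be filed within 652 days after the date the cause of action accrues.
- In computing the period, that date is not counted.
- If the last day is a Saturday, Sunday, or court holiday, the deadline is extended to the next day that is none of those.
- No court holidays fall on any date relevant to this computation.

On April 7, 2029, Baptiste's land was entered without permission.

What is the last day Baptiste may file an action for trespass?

652 days after April 7, 2029 is January 19, 2031.
January 19, 2031 is Sunday. The next qualifying day is January 20, 2031.

January 20, 2031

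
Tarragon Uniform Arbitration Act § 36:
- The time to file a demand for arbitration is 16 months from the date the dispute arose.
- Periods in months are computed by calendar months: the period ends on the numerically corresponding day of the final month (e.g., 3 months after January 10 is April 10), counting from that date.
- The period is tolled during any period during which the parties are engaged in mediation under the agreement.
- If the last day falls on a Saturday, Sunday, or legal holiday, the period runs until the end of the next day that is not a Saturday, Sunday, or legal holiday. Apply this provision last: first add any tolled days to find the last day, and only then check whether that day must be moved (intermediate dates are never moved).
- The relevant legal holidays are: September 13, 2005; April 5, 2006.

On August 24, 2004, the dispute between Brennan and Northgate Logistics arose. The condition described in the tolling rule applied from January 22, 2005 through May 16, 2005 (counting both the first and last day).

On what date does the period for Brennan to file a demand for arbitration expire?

April 18, 2006

16 months after August 24, 2004 is December 24, 2005.
From January 22, 2005 through May 16, 2005 inclusive is 115 days; tolling adds 115 days: December 24, 2005 + 115 days = April 18, 2006.
April 18, 2006 is a Tuesday and not a legal holiday, so no extension applies.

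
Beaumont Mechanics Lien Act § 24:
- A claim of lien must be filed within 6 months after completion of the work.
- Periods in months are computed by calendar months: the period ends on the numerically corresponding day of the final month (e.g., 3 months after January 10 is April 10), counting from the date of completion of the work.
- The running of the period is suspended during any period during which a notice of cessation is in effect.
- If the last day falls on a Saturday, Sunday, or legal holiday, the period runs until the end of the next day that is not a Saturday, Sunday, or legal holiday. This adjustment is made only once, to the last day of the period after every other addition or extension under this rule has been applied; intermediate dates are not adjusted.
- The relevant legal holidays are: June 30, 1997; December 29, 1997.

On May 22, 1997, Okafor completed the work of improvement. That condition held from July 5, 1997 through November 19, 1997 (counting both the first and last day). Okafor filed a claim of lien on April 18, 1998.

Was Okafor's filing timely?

No

6 months after May 22, 1997 is November 22, 1997.
From July 5, 1997 through November 19, 1997 inclusive is 138 days; tolling adds 138 days: November 22, 1997 + 138 days = April 9, 1998.
April 9, 1998 is a Thursday and not a legal holiday, so no extension applies.
The deadline is April 9, 1998; the filing on April 18, 1998 is after that date.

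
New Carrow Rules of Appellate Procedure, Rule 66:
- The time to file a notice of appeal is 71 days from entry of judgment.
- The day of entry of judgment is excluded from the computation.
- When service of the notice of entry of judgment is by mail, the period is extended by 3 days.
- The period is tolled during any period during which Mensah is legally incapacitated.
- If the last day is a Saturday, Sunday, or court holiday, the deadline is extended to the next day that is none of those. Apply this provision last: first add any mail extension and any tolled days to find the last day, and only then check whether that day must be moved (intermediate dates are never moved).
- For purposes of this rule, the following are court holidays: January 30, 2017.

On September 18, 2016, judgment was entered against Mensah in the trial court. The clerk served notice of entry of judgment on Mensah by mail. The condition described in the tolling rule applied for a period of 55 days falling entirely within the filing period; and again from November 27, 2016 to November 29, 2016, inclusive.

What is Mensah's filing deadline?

71 days after September 18, 2016 is November 28, 2016.
Service was by mail, adding 3 days: November 28, 2016 + 3 days = December 1, 2016.
Tolling adds 55 days: December 1, 2016 + 55 days = January 25, 2017.
From November 27, 2016 through November 29, 2016 inclusive is 3 days; tolling adds 3 days: January 25, 2017 + 3 days = January 28, 2017.
January 28, 2017 is Saturday; January 29, 2017 is Sunday; January 30, 2017 is a listed holiday. The next qualifying day is January 31, 2017.

January 31, 2017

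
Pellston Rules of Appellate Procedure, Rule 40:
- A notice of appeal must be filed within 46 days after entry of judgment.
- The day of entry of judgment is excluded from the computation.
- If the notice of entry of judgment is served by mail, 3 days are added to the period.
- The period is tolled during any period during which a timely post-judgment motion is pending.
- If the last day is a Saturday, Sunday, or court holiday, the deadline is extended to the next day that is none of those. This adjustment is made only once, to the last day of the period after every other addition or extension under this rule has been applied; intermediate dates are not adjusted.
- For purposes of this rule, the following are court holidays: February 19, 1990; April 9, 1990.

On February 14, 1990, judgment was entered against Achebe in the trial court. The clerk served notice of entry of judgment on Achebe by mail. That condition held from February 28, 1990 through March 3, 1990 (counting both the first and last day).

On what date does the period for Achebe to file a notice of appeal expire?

46 days after February 14, 1990 is April 1, 1990.
Service was by mail, adding 3 days: April 1, 1990 + 3 days = April 4, 1990.
From February 28, 1990 through March 3, 1990 inclusive is 4 days; tolling adds 4 days: April 4, 1990 + 4 days = April 8, 1990.
April 8, 1990 is Sunday; April 9, 1990 is a listed holiday. The next qualifying day is April 10, 1990.

April 10, 1990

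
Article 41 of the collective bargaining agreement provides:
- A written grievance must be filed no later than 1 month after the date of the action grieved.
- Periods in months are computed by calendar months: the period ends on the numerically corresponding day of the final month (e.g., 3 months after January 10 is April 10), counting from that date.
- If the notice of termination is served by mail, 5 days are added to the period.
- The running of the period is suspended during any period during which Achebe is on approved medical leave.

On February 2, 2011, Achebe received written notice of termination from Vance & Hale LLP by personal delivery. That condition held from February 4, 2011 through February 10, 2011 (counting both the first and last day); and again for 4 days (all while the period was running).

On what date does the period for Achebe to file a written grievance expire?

March 13, 2011

1 month after February 2, 2011 is March 2, 2011.
Service was not by mail, so no mail extension applies.
From February 4, 2011 through February 10, 2011 inclusive is 7 days; tolling adds 7 days: March 2, 2011 + 7 days = March 9, 2011.
Tolling adds 4 days: March 9, 2011 + 4 days = March 13, 2011.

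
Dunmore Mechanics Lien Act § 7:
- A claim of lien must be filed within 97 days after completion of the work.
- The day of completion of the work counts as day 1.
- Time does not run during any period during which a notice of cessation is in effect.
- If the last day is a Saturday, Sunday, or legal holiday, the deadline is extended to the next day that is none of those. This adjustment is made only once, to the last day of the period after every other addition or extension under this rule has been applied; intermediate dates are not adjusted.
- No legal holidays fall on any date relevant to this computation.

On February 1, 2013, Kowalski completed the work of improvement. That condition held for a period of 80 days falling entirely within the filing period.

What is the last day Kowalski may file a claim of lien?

Counting February 1, 2013 as day 1, day 97 is May 8, 2013.
Tolling adds 80 days: May 8, 2013 + 80 days = July 27, 2013.
July 27, 2013 is Saturday; July 28, 2013 is Sunday. The next qualifying day is July 29, 2013.

July 29, 2013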